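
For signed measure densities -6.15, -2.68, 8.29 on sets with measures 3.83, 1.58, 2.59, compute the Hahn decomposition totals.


Step 1: Compute signed measure on each set:
  Set 1: -6.15 * 3.83 = -23.5545
  Set 2: -2.68 * 1.58 = -4.2344
  Set 3: 8.29 * 2.59 = 21.4711
Step 2: Total signed measure = (-23.5545) + (-4.2344) + (21.4711)
     = -6.3178
Step 3: Positive part mu+(X) = sum of positive contributions = 21.4711
Step 4: Negative part mu-(X) = |sum of negative contributions| = 27.7889


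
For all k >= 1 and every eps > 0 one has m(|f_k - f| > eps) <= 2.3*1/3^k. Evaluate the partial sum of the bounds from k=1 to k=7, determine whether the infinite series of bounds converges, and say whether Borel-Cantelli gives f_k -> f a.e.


Step 1: List the terms 2.3*1/3^k for k = 1 to 7:
  k=1: 0.766667
  k=2: 0.255556
  k=3: 0.085185
  k=4: 0.028395
  k=5: 0.009465
  k=6: 0.003155
  k=7: 0.001052
Step 2: Partial sum = 0.766667 + 0.255556 + 0.085185 + 0.028395 + 0.009465 + 0.003155 + 0.001052
     = 1.149474
Step 3: The full series sum_(k>=1) 2.3*1/3^k converges (geometric series with ratio 1/3 < 1; a constant multiple of a convergent series converges).
Step 4: Fix eps > 0. Since sum_k m(|f_k - f| > eps) < infinity, the Borel-Cantelli lemma gives
        m(limsup_k {|f_k - f| > eps}) = 0, i.e. for a.e. x, |f_k(x) - f(x)| <= eps for all large k.
        Applying this with eps = 1/j for j = 1, 2, ... and intersecting the countably many full-measure sets,
        for a.e. x we get limsup_k |f_k(x) - f(x)| <= 1/j for every j, hence f_k -> f almost everywhere.
Conclusion: series converges; Borel-Cantelli yields f_k -> f a.e.


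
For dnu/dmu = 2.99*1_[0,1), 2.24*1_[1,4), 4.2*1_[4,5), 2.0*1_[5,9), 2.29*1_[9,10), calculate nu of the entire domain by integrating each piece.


Integrate each piece of the Radon-Nikodym derivative:
Step 1: integral_0^1 2.99 dx = 2.99*(1-0) = 2.99*1 = 2.99
Step 2: integral_1^4 2.24 dx = 2.24*(4-1) = 2.24*3 = 6.72
Step 3: integral_4^5 4.2 dx = 4.2*(5-4) = 4.2*1 = 4.2
Step 4: integral_5^9 2.0 dx = 2.0*(9-5) = 2.0*4 = 8
Step 5: integral_9^10 2.29 dx = 2.29*(10-9) = 2.29*1 = 2.29
Total: 2.99 + 6.72 + 4.2 + 8 + 2.29 = 24.2


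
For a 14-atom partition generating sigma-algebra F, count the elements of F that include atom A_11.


Each element of F is a union of some subset S of the 14 atoms.
The element contains A_11 iff A_11 is in S.
So we count subsets S of {A_1,...,A_14} with A_11 in S: choose freely among the other 13 atoms.
Count = 2^(14-1) = 2^13 = 8192.


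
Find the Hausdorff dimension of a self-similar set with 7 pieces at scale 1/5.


For a self-similar set with N copies scaled by 1/r:
dim_H = log(N)/log(r) = log(7)/log(5)
= 1.94591/1.609438
= 1.209062


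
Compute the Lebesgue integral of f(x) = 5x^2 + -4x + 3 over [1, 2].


The Lebesgue integral of a Riemann-integrable function agrees with the Riemann integral.
Antiderivative F(x) = (5/3)x^3 + (-4/2)x^2 + 3x
F(2) = (5/3)*2^3 + (-4/2)*2^2 + 3*2
     = (5/3)*8 + (-4/2)*4 + 3*2
     = 13.333333 + -8 + 6
     = 11.333333
F(1) = 2.666667
Integral = F(2) - F(1) = 11.333333 - 2.666667 = 8.666667


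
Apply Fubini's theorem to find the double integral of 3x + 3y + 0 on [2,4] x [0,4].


By Fubini, integrate in x first, then y.
Step 1: Fix y, integrate over x in [2,4]:
  integral(3x + 3y + 0, x=2..4)
  = 3*(4^2 - 2^2)/2 + (3y + 0)*(4 - 2)
  = 18 + (3y + 0)*2
  = 18 + 6y + 0
  = 18 + 6y
Step 2: Integrate over y in [0,4]:
  integral(18 + 6y, y=0..4)
  = 18*4 + 6*(4^2 - 0^2)/2
  = 72 + 48
  = 120


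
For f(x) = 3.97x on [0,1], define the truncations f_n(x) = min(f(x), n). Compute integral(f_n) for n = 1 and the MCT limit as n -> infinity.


f(x) = 3.97x on [0,1]; f_n(x) = min(3.97x, n). At n = 1:
Step 1: f(x) reaches 1 at x = 1/3.97 = 0.251889
Step 2: integral(f_1) = integral(3.97x, 0, 0.251889) + integral(1, 0.251889, 1)
       = 3.97*0.251889^2/2 + 1*(1 - 0.251889)
       = 0.125945 + 0.748111
       = 0.874055
Step 3: As n -> infinity, f_n increases to f, so by MCT integral(f_n) -> integral(f) = 3.97/2 = 1.985.
Convergence: integral(f_1) = 0.874055 -> 1.985 as n -> infinity


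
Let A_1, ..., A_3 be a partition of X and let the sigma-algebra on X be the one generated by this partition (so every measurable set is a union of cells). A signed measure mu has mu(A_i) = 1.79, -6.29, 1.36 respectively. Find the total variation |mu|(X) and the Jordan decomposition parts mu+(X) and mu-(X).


Step 1: Every measurable set is a union of atoms (the cells / points), so a Hahn decomposition is
  obtained by grouping atoms by sign: P = union of atoms with mu > 0, N = union of the remaining atoms.
  Atoms in P (indices): 1, 3;  atoms in N (indices): 2
  Positive values: 1.79, 1.36
  Negative values: -6.29
Step 2: mu+(X) = mu(P) = sum of positive atom values = 3.15
Step 3: mu-(X) = -mu(N) = sum of |negative atom values| = 6.29
Step 4: |mu|(X) = mu+(X) + mu-(X) = 3.15 + 6.29 = 9.44


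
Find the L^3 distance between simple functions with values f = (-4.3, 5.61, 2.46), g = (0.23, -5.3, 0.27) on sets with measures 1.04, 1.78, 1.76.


Step 1: Compute differences f_i - g_i:
  -4.3 - 0.23 = -4.53
  5.61 - -5.3 = 10.91
  2.46 - 0.27 = 2.19
Step 2: Compute |diff|^3 * measure for each set:
  |-4.53|^3 * 1.04 = 92.959677 * 1.04 = 96.678064
  |10.91|^3 * 1.78 = 1298.596571 * 1.78 = 2311.501896
  |2.19|^3 * 1.76 = 10.503459 * 1.76 = 18.486088
Step 3: Sum = 2426.666048
Step 4: ||f-g||_3 = (2426.666048)^(1/3) = 13.438063


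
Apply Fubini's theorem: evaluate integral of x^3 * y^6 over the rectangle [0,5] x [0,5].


By Fubini's theorem, the double integral factors as a product of single integrals:
Step 1: integral_0^5 x^3 dx = [x^4/4] from 0 to 5
     = 5^4/4 = 156.25
Step 2: integral_0^5 y^6 dy = [y^7/7] from 0 to 5
     = 5^7/7 = 11160.714286
Step 3: Double integral = 156.25 * 11160.714286 = 1.743862e+06


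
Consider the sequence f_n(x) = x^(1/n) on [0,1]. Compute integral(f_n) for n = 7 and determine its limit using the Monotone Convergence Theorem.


At n = 7: f_7(x) = x^(1/7).
Step 1: integral(x^(1/7), 0, 1) = [x^(1/7+1) / (1/7+1)] from 0 to 1
     = 1 / (1/7 + 1) = 1 / ((7+1)/7) = 7/(7+1)
     = 7/8 = 0.875
Step 2: As n -> infinity, f_n(x) = x^(1/n) -> 1 for x in (0,1], and f_n is increasing in n.
By MCT, lim_n integral(f_n) = integral(lim_n f_n) = integral(1, 0, 1) = 1.
Step 3: Verify convergence: 7/8 = 0.875 -> 1


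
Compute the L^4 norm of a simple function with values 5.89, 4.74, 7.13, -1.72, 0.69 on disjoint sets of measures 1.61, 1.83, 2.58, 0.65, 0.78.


Step 1: Compute |f_i|^4 for each value:
  |5.89|^4 = 1203.541802
  |4.74|^4 = 504.79305
  |7.13|^4 = 2584.390402
  |-1.72|^4 = 8.752131
  |0.69|^4 = 0.226671
Step 2: Multiply by measures and sum:
  1203.541802 * 1.61 = 1937.702302
  504.79305 * 1.83 = 923.771281
  2584.390402 * 2.58 = 6667.727236
  8.752131 * 0.65 = 5.688885
  0.226671 * 0.78 = 0.176804
Sum = 1937.702302 + 923.771281 + 6667.727236 + 5.688885 + 0.176804 = 9535.066508
Step 3: Take the p-th root:
||f||_4 = (9535.066508)^(1/4) = 9.881683


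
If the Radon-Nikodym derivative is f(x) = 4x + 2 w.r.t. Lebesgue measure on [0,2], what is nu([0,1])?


nu(A) = integral_A (dnu/dmu) dmu = integral_0^1 (4x + 2) dx
Step 1: Antiderivative F(x) = (4/2)x^2 + 2x
Step 2: F(1) = (4/2)*1^2 + 2*1 = 2 + 2 = 4
Step 3: F(0) = (4/2)*0^2 + 2*0 = 0.0 + 0 = 0.0
Step 4: nu([0,1]) = F(1) - F(0) = 4 - 0.0 = 4


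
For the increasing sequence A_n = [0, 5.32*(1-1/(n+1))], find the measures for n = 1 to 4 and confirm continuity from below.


By continuity of measure from below: if A_n increases to A, then m(A_n) -> m(A).
Here A = [0, 5.32], so m(A) = 5.32
Step 1: a_1 = 5.32*(1 - 1/2) = 2.66, m(A_1) = 2.66
Step 2: a_2 = 5.32*(1 - 1/3) = 3.5467, m(A_2) = 3.5467
Step 3: a_3 = 5.32*(1 - 1/4) = 3.99, m(A_3) = 3.99
Step 4: a_4 = 5.32*(1 - 1/5) = 4.256, m(A_4) = 4.256
Limit: m(A_n) -> m([0,5.32]) = 5.32


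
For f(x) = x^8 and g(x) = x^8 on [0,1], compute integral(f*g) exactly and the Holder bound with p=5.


Step 1: Exact integral of f*g = integral(x^16, 0, 1) = 1/17
     = 0.058824
Step 2: Holder bound with p=5, q=1.25:
  ||f||_p = (integral x^40 dx)^(1/5) = (1/41)^(1/5) = 0.475821
  ||g||_q = (integral x^10 dx)^(1/1.25) = (1/11)^(1/1.25) = 0.146854
Step 3: Holder bound = ||f||_p * ||g||_q = 0.475821 * 0.146854 = 0.069876
Verification: 0.058824 <= 0.069876 (Holder holds)


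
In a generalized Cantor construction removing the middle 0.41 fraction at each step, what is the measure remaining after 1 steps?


Step 1: At each step, fraction remaining = 1 - 0.41 = 0.59
Step 2: After 1 steps, measure = (0.59)^1
Step 3: Computing the power step by step:
  After step 1: 0.59
Result = 0.59


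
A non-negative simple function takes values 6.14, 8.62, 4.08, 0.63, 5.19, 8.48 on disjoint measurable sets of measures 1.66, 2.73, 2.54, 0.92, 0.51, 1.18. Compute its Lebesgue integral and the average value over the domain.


Step 1: Integral = sum(value_i * measure_i)
= 6.14*1.66 + 8.62*2.73 + 4.08*2.54 + 0.63*0.92 + 5.19*0.51 + 8.48*1.18
= 10.1924 + 23.5326 + 10.3632 + 0.5796 + 2.6469 + 10.0064
= 57.3211
Step 2: Total measure of domain = 1.66 + 2.73 + 2.54 + 0.92 + 0.51 + 1.18 = 9.54
Step 3: Average value = 57.3211 / 9.54 = 6.008501


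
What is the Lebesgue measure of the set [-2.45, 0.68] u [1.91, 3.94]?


For pairwise disjoint intervals, m(union) = sum of lengths.
= (0.68 - -2.45) + (3.94 - 1.91)
= 3.13 + 2.03
= 5.16


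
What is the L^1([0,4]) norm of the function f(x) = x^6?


Step 1: ||f||_1 = (integral_0^4 |x^6|^1 dx)^(1/1)
     = (integral_0^4 x^6 dx)^(1/1)
Step 2: integral_0^4 x^6 dx = [x^7/(7)] from 0 to 4 = 4^7/7
     = 16384/7 = 2340.571429
Step 3: ||f||_1 = (2340.571429)^(1/1) = 2340.571429


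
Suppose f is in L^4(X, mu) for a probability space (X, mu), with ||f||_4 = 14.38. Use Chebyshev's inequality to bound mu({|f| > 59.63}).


Chebyshev/Markov inequality: mu(|f| > eps) <= (||f||_p / eps)^p
Step 1: ||f||_4 / eps = 14.38 / 59.63 = 0.241154
Step 2: Raise to power p = 4:
  (0.241154)^4 = 0.003382
Step 3: Therefore mu(|f| > 59.63) <= 0.003382


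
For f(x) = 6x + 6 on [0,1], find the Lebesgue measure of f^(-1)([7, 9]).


f^(-1)([7, 9]) = {x : 7 <= 6x + 6 <= 9}
Solving: (7 - 6)/6 <= x <= (9 - 6)/6
= [0.166667, 0.5]
Intersecting with [0,1]: [0.166667, 0.5]
Measure = 0.5 - 0.166667 = 0.333333


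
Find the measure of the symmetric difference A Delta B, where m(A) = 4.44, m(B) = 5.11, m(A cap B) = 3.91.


m(A Delta B) = m(A) + m(B) - 2*m(A n B)
= 4.44 + 5.11 - 2*3.91
= 4.44 + 5.11 - 7.82
= 1.73


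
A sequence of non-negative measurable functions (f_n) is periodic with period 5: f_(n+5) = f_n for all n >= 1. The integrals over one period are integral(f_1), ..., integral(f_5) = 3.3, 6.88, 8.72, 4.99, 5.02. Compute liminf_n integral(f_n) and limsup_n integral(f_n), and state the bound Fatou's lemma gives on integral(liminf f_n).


The sequence (integral(f_n)) is periodic with period 5, repeating the values 3.3, 6.88, 8.72, 4.99, 5.02 indefinitely.
Step 1: For a periodic sequence, every tail (a_m, a_(m+1), ...) contains all 5 period values infinitely often.
Step 2: Hence inf of every tail = min of the period values = min(3.3, 6.88, 8.72, 4.99, 5.02) = 3.3.
        liminf_n integral(f_n) = sup over m of (inf of tail from m) = 3.3.
Step 3: Similarly sup of every tail = max of the period values = 8.72.
        limsup_n integral(f_n) = 8.72.
Step 4: Fatou's lemma: integral(liminf_n f_n) <= liminf_n integral(f_n) = 3.3.
        So the integral of the pointwise liminf is at most 3.3.


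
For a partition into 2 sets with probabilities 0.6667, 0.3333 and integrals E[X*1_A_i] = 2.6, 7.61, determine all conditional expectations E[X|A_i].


For each cell A_i: E[X|A_i] = E[X*1_A_i] / P(A_i)
Step 1: E[X|A_1] = 2.6 / 0.6667 = 3.899805
Step 2: E[X|A_2] = 7.61 / 0.3333 = 22.832283
Verification: E[X] = sum E[X*1_A_i] = 2.6 + 7.61 = 10.21


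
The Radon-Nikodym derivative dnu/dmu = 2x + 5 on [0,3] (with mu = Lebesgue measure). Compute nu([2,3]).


nu(A) = integral_A (dnu/dmu) dmu = integral_2^3 (2x + 5) dx
Step 1: Antiderivative F(x) = (2/2)x^2 + 5x
Step 2: F(3) = (2/2)*3^2 + 5*3 = 9 + 15 = 24
Step 3: F(2) = (2/2)*2^2 + 5*2 = 4 + 10 = 14
Step 4: nu([2,3]) = F(3) - F(2) = 24 - 14 = 10


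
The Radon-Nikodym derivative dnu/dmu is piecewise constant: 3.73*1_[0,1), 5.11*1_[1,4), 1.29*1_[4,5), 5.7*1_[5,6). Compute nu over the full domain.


Integrate each piece of the Radon-Nikodym derivative:
Step 1: integral_0^1 3.73 dx = 3.73*(1-0) = 3.73*1 = 3.73
Step 2: integral_1^4 5.11 dx = 5.11*(4-1) = 5.11*3 = 15.33
Step 3: integral_4^5 1.29 dx = 1.29*(5-4) = 1.29*1 = 1.29
Step 4: integral_5^6 5.7 dx = 5.7*(6-5) = 5.7*1 = 5.7
Total: 3.73 + 15.33 + 1.29 + 5.7 = 26.05


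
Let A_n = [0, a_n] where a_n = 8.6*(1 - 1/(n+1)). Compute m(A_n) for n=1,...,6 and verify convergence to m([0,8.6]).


By continuity of measure from below: if A_n increases to A, then m(A_n) -> m(A).
Here A = [0, 8.6], so m(A) = 8.6
Step 1: a_1 = 8.6*(1 - 1/2) = 4.3, m(A_1) = 4.3
Step 2: a_2 = 8.6*(1 - 1/3) = 5.7333, m(A_2) = 5.7333
Step 3: a_3 = 8.6*(1 - 1/4) = 6.45, m(A_3) = 6.45
Step 4: a_4 = 8.6*(1 - 1/5) = 6.88, m(A_4) = 6.88
Step 5: a_5 = 8.6*(1 - 1/6) = 7.1667, m(A_5) = 7.1667
Step 6: a_6 = 8.6*(1 - 1/7) = 7.3714, m(A_6) = 7.3714
Limit: m(A_n) -> m([0,8.6]) = 8.6


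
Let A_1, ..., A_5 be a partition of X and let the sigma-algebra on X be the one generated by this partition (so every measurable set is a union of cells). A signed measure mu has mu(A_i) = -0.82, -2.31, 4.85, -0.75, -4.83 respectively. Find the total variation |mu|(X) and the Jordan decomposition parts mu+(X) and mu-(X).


Step 1: Every measurable set is a union of atoms (the cells / points), so a Hahn decomposition is
  obtained by grouping atoms by sign: P = union of atoms with mu > 0, N = union of the remaining atoms.
  Atoms in P (indices): 3;  atoms in N (indices): 1, 2, 4, 5
  Positive values: 4.85
  Negative values: -0.82, -2.31, -0.75, -4.83
Step 2: mu+(X) = mu(P) = sum of positive atom values = 4.85
Step 3: mu-(X) = -mu(N) = sum of |negative atom values| = 8.71
Step 4: |mu|(X) = mu+(X) + mu-(X) = 4.85 + 8.71 = 13.56


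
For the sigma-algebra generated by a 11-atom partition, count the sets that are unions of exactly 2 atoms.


Each element of F is a union of some subset of the 11 atoms.
Elements that are unions of exactly 2 atoms correspond to 2-element subsets of the 11 atoms.
Count = C(11, 2) = 11! / (2! * 9!) = 55.


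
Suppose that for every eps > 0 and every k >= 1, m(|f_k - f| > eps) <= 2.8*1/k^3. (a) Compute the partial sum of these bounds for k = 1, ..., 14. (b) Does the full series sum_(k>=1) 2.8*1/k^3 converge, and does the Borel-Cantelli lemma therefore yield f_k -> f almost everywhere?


Step 1: List the terms 2.8*1/k^3 for k = 1 to 14:
  k=1: 2.8
  k=2: 0.35
  k=3: 0.103704
  k=4: 0.04375
  k=5: 0.0224
  k=6: 0.012963
  k=7: 0.008163
  k=8: 0.005469
  k=9: 0.003841
  k=10: 0.0028
  k=11: 0.002104
  k=12: 0.00162
  k=13: 0.001274
  k=14: 0.00102
Step 2: Partial sum = 2.8 + 0.35 + 0.103704 + 0.04375 + 0.0224 + 0.012963 + 0.008163 + 0.005469 + 0.003841 + 0.0028 + 0.002104 + 0.00162 + 0.001274 + 0.00102
     = 3.359108
Step 3: The full series sum_(k>=1) 2.8*1/k^3 converges (p-series with p = 3 > 1; a constant multiple of a convergent series converges).
Step 4: Fix eps > 0. Since sum_k m(|f_k - f| > eps) < infinity, the Borel-Cantelli lemma gives
        m(limsup_k {|f_k - f| > eps}) = 0, i.e. for a.e. x, |f_k(x) - f(x)| <= eps for all large k.
        Applying this with eps = 1/j for j = 1, 2, ... and intersecting the countably many full-measure sets,
        for a.e. x we get limsup_k |f_k(x) - f(x)| <= 1/j for every j, hence f_k -> f almost everywhere.
Conclusion: series converges; Borel-Cantelli yields f_k -> f a.e.


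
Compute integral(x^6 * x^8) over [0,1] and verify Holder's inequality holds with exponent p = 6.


Step 1: Exact integral of f*g = integral(x^14, 0, 1) = 1/15
     = 0.066667
Step 2: Holder bound with p=6, q=1.2:
  ||f||_p = (integral x^36 dx)^(1/6) = (1/37)^(1/6) = 0.547814
  ||g||_q = (integral x^9.6 dx)^(1/1.2) = (1/10.6)^(1/1.2) = 0.139823
Step 3: Holder bound = ||f||_p * ||g||_q = 0.547814 * 0.139823 = 0.076597
Verification: 0.066667 <= 0.076597 (Holder holds)


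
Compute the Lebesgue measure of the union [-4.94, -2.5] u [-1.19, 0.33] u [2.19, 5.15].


For pairwise disjoint intervals, m(union) = sum of lengths.
= (-2.5 - -4.94) + (0.33 - -1.19) + (5.15 - 2.19)
= 2.44 + 1.52 + 2.96
= 6.92


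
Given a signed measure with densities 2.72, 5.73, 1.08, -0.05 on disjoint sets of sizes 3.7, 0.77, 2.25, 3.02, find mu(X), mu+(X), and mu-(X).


Step 1: Compute signed measure on each set:
  Set 1: 2.72 * 3.7 = 10.064
  Set 2: 5.73 * 0.77 = 4.4121
  Set 3: 1.08 * 2.25 = 2.43
  Set 4: -0.05 * 3.02 = -0.151
Step 2: Total signed measure = (10.064) + (4.4121) + (2.43) + (-0.151)
     = 16.7551
Step 3: Positive part mu+(X) = sum of positive contributions = 16.9061
Step 4: Negative part mu-(X) = |sum of negative contributions| = 0.151


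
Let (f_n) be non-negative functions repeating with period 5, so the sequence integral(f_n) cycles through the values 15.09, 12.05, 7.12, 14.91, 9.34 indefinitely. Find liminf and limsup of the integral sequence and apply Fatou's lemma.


The sequence (integral(f_n)) is periodic with period 5, repeating the values 15.09, 12.05, 7.12, 14.91, 9.34 indefinitely.
Step 1: For a periodic sequence, every tail (a_m, a_(m+1), ...) contains all 5 period values infinitely often.
Step 2: Hence inf of every tail = min of the period values = min(15.09, 12.05, 7.12, 14.91, 9.34) = 7.12.
        liminf_n integral(f_n) = sup over m of (inf of tail from m) = 7.12.
Step 3: Similarly sup of every tail = max of the period values = 15.09.
        limsup_n integral(f_n) = 15.09.
Step 4: Fatou's lemma: integral(liminf_n f_n) <= liminf_n integral(f_n) = 7.12.
        So the integral of the pointwise liminf is at most 7.12.


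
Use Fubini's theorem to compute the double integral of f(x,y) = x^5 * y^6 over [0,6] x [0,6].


By Fubini's theorem, the double integral factors as a product of single integrals:
Step 1: integral_0^6 x^5 dx = [x^6/6] from 0 to 6
     = 6^6/6 = 7776
Step 2: integral_0^6 y^6 dy = [y^7/7] from 0 to 6
     = 6^7/7 = 39990.857143
Step 3: Double integral = 7776 * 39990.857143 = 3.109689e+08


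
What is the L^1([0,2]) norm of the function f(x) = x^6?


Step 1: ||f||_1 = (integral_0^2 |x^6|^1 dx)^(1/1)
     = (integral_0^2 x^6 dx)^(1/1)
Step 2: integral_0^2 x^6 dx = [x^7/(7)] from 0 to 2 = 2^7/7
     = 128/7 = 18.285714
Step 3: ||f||_1 = (18.285714)^(1/1) = 18.285714


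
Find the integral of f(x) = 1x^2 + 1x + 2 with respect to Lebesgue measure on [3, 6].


The Lebesgue integral of a Riemann-integrable function agrees with the Riemann integral.
Antiderivative F(x) = (1/3)x^3 + (1/2)x^2 + 2x
F(6) = (1/3)*6^3 + (1/2)*6^2 + 2*6
     = (1/3)*216 + (1/2)*36 + 2*6
     = 72 + 18 + 12
     = 102
F(3) = 19.5
Integral = F(6) - F(3) = 102 - 19.5 = 82.5


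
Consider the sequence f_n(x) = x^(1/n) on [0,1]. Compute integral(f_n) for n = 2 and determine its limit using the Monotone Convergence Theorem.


At n = 2: f_2(x) = x^(1/2).
Step 1: integral(x^(1/2), 0, 1) = [x^(1/2+1) / (1/2+1)] from 0 to 1
     = 1 / (1/2 + 1) = 1 / ((2+1)/2) = 2/(2+1)
     = 2/3 = 0.666667
Step 2: As n -> infinity, f_n(x) = x^(1/n) -> 1 for x in (0,1], and f_n is increasing in n.
By MCT, lim_n integral(f_n) = integral(lim_n f_n) = integral(1, 0, 1) = 1.
Step 3: Verify convergence: 2/3 = 0.666667 -> 1


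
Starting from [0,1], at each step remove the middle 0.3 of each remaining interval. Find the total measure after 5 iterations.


Step 1: At each step, fraction remaining = 1 - 0.3 = 0.7
Step 2: After 5 steps, measure = (0.7)^5
Step 3: Computing the power step by step:
  After step 1: 0.7
  After step 2: 0.49
  After step 3: 0.343
  After step 4: 0.2401
  After step 5: 0.16807
Result = 0.16807


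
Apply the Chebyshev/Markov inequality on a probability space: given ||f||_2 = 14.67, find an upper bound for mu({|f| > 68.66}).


Chebyshev/Markov inequality: mu(|f| > eps) <= (||f||_p / eps)^p
Step 1: ||f||_2 / eps = 14.67 / 68.66 = 0.213662
Step 2: Raise to power p = 2:
  (0.213662)^2 = 0.045651
Step 3: Therefore mu(|f| > 68.66) <= 0.045651


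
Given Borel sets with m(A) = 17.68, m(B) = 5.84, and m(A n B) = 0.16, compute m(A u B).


By inclusion-exclusion: m(A u B) = m(A) + m(B) - m(A n B)
= 17.68 + 5.84 - 0.16
= 23.36


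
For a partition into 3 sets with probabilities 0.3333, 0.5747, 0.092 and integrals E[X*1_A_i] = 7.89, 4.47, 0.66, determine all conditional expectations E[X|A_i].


For each cell A_i: E[X|A_i] = E[X*1_A_i] / P(A_i)
Step 1: E[X|A_1] = 7.89 / 0.3333 = 23.672367
Step 2: E[X|A_2] = 4.47 / 0.5747 = 7.777971
Step 3: E[X|A_3] = 0.66 / 0.092 = 7.173913
Verification: E[X] = sum E[X*1_A_i] = 7.89 + 4.47 + 0.66 = 13.02


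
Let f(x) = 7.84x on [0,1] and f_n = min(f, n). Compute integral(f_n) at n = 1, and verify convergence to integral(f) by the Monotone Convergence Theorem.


f(x) = 7.84x on [0,1]; f_n(x) = min(7.84x, n). At n = 1:
Step 1: f(x) reaches 1 at x = 1/7.84 = 0.127551
Step 2: integral(f_1) = integral(7.84x, 0, 0.127551) + integral(1, 0.127551, 1)
       = 7.84*0.127551^2/2 + 1*(1 - 0.127551)
       = 0.063776 + 0.872449
       = 0.936224
Step 3: As n -> infinity, f_n increases to f, so by MCT integral(f_n) -> integral(f) = 7.84/2 = 3.92.
Convergence: integral(f_1) = 0.936224 -> 3.92 as n -> infinity


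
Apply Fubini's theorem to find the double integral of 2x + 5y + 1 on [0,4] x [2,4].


By Fubini, integrate in x first, then y.
Step 1: Fix y, integrate over x in [0,4]:
  integral(2x + 5y + 1, x=0..4)
  = 2*(4^2 - 0^2)/2 + (5y + 1)*(4 - 0)
  = 16 + (5y + 1)*4
  = 16 + 20y + 4
  = 20 + 20y
Step 2: Integrate over y in [2,4]:
  integral(20 + 20y, y=2..4)
  = 20*2 + 20*(4^2 - 2^2)/2
  = 40 + 120
  = 160


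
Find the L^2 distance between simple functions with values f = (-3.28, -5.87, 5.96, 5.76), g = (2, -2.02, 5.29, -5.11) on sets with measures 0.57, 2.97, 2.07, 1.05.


Step 1: Compute differences f_i - g_i:
  -3.28 - 2 = -5.28
  -5.87 - -2.02 = -3.85
  5.96 - 5.29 = 0.67
  5.76 - -5.11 = 10.87
Step 2: Compute |diff|^2 * measure for each set:
  |-5.28|^2 * 0.57 = 27.8784 * 0.57 = 15.890688
  |-3.85|^2 * 2.97 = 14.8225 * 2.97 = 44.022825
  |0.67|^2 * 2.07 = 0.4489 * 2.07 = 0.929223
  |10.87|^2 * 1.05 = 118.1569 * 1.05 = 124.064745
Step 3: Sum = 184.907481
Step 4: ||f-g||_2 = (184.907481)^(1/2) = 13.598069


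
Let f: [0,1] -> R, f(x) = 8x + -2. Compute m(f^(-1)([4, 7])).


f^(-1)([4, 7]) = {x : 4 <= 8x + -2 <= 7}
Solving: (4 - -2)/8 <= x <= (7 - -2)/8
= [0.75, 1.125]
Intersecting with [0,1]: [0.75, 1]
Measure = 1 - 0.75 = 0.25


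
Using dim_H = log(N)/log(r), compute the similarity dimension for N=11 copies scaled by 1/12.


For a self-similar set with N copies scaled by 1/r:
dim_H = log(N)/log(r) = log(11)/log(12)
= 2.397895/2.484907
= 0.964984


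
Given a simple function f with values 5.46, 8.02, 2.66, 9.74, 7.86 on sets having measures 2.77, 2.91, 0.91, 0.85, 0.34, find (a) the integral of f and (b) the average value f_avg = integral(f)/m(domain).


Step 1: Integral = sum(value_i * measure_i)
= 5.46*2.77 + 8.02*2.91 + 2.66*0.91 + 9.74*0.85 + 7.86*0.34
= 15.1242 + 23.3382 + 2.4206 + 8.279 + 2.6724
= 51.8344
Step 2: Total measure of domain = 2.77 + 2.91 + 0.91 + 0.85 + 0.34 = 7.78
Step 3: Average value = 51.8344 / 7.78 = 6.662519


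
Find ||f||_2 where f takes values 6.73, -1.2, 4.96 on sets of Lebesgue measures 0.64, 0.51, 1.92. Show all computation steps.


Step 1: Compute |f_i|^2 for each value:
  |6.73|^2 = 45.2929
  |-1.2|^2 = 1.44
  |4.96|^2 = 24.6016
Step 2: Multiply by measures and sum:
  45.2929 * 0.64 = 28.987456
  1.44 * 0.51 = 0.7344
  24.6016 * 1.92 = 47.235072
Sum = 28.987456 + 0.7344 + 47.235072 = 76.956928
Step 3: Take the p-th root:
||f||_2 = (76.956928)^(1/2) = 8.77251


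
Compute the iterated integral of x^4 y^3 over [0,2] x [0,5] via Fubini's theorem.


By Fubini's theorem, the double integral factors as a product of single integrals:
Step 1: integral_0^2 x^4 dx = [x^5/5] from 0 to 2
     = 2^5/5 = 6.4
Step 2: integral_0^5 y^3 dy = [y^4/4] from 0 to 5
     = 5^4/4 = 156.25
Step 3: Double integral = 6.4 * 156.25 = 1000


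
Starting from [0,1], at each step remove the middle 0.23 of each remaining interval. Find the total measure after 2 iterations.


Step 1: At each step, fraction remaining = 1 - 0.23 = 0.77
Step 2: After 2 steps, measure = (0.77)^2
Step 3: Computing the power step by step:
  After step 1: 0.77
  After step 2: 0.5929
Result = 0.5929


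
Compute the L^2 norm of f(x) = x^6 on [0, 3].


Step 1: ||f||_2 = (integral_0^3 |x^6|^2 dx)^(1/2)
     = (integral_0^3 x^12 dx)^(1/2)
Step 2: integral_0^3 x^12 dx = [x^13/(13)] from 0 to 3 = 3^13/13
     = 1594323/13 = 122640.230769
Step 3: ||f||_2 = (122640.230769)^(1/2) = 350.200272


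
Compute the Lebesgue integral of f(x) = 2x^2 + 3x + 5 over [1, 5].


The Lebesgue integral of a Riemann-integrable function agrees with the Riemann integral.
Antiderivative F(x) = (2/3)x^3 + (3/2)x^2 + 5x
F(5) = (2/3)*5^3 + (3/2)*5^2 + 5*5
     = (2/3)*125 + (3/2)*25 + 5*5
     = 83.333333 + 37.5 + 25
     = 145.833333
F(1) = 7.166667
Integral = F(5) - F(1) = 145.833333 - 7.166667 = 138.666667


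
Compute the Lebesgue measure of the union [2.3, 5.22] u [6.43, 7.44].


For pairwise disjoint intervals, m(union) = sum of lengths.
= (5.22 - 2.3) + (7.44 - 6.43)
= 2.92 + 1.01
= 3.93


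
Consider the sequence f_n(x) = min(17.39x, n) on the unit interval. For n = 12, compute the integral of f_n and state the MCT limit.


f(x) = 17.39x on [0,1]; f_n(x) = min(17.39x, n). At n = 12:
Step 1: f(x) reaches 12 at x = 12/17.39 = 0.690052
Step 2: integral(f_12) = integral(17.39x, 0, 0.690052) + integral(12, 0.690052, 1)
       = 17.39*0.690052^2/2 + 12*(1 - 0.690052)
       = 4.140311 + 3.719379
       = 7.859689
Step 3: As n -> infinity, f_n increases to f, so by MCT integral(f_n) -> integral(f) = 17.39/2 = 8.695.
Convergence: integral(f_12) = 7.859689 -> 8.695 as n -> infinity


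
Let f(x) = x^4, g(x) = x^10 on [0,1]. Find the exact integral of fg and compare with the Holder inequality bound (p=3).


Step 1: Exact integral of f*g = integral(x^14, 0, 1) = 1/15
     = 0.066667
Step 2: Holder bound with p=3, q=1.5:
  ||f||_p = (integral x^12 dx)^(1/3) = (1/13)^(1/3) = 0.42529
  ||g||_q = (integral x^15 dx)^(1/1.5) = (1/16)^(1/1.5) = 0.15749
Step 3: Holder bound = ||f||_p * ||g||_q = 0.42529 * 0.15749 = 0.066979
Verification: 0.066667 <= 0.066979 (Holder holds)


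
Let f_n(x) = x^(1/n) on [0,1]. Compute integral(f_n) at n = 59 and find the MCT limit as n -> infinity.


At n = 59: f_59(x) = x^(1/59).
Step 1: integral(x^(1/59), 0, 1) = [x^(1/59+1) / (1/59+1)] from 0 to 1
     = 1 / (1/59 + 1) = 1 / ((59+1)/59) = 59/(59+1)
     = 59/60 = 0.983333
Step 2: As n -> infinity, f_n(x) = x^(1/n) -> 1 for x in (0,1], and f_n is increasing in n.
By MCT, lim_n integral(f_n) = integral(lim_n f_n) = integral(1, 0, 1) = 1.
Step 3: Verify convergence: 59/60 = 0.983333 -> 1


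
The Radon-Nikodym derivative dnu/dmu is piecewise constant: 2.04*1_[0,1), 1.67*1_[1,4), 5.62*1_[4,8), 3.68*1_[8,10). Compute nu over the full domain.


Integrate each piece of the Radon-Nikodym derivative:
Step 1: integral_0^1 2.04 dx = 2.04*(1-0) = 2.04*1 = 2.04
Step 2: integral_1^4 1.67 dx = 1.67*(4-1) = 1.67*3 = 5.01
Step 3: integral_4^8 5.62 dx = 5.62*(8-4) = 5.62*4 = 22.48
Step 4: integral_8^10 3.68 dx = 3.68*(10-8) = 3.68*2 = 7.36
Total: 2.04 + 5.01 + 22.48 + 7.36 = 36.89


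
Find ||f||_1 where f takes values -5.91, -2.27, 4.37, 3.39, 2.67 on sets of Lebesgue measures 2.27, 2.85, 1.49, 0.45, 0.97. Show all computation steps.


Step 1: Compute |f_i|^1 for each value:
  |-5.91|^1 = 5.91
  |-2.27|^1 = 2.27
  |4.37|^1 = 4.37
  |3.39|^1 = 3.39
  |2.67|^1 = 2.67
Step 2: Multiply by measures and sum:
  5.91 * 2.27 = 13.4157
  2.27 * 2.85 = 6.4695
  4.37 * 1.49 = 6.5113
  3.39 * 0.45 = 1.5255
  2.67 * 0.97 = 2.5899
Sum = 13.4157 + 6.4695 + 6.5113 + 1.5255 + 2.5899 = 30.5119
Step 3: Take the p-th root:
||f||_1 = (30.5119)^(1/1) = 30.5119


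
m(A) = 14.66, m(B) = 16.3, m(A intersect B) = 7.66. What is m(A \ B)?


m(A \ B) = m(A) - m(A n B)
= 14.66 - 7.66
= 7


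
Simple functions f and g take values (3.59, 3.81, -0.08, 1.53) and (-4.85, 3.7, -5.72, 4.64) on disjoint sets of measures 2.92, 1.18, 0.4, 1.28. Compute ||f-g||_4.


Step 1: Compute differences f_i - g_i:
  3.59 - -4.85 = 8.44
  3.81 - 3.7 = 0.11
  -0.08 - -5.72 = 5.64
  1.53 - 4.64 = -3.11
Step 2: Compute |diff|^4 * measure for each set:
  |8.44|^4 * 2.92 = 5074.225769 * 2.92 = 14816.739245
  |0.11|^4 * 1.18 = 1.464100e-04 * 1.18 = 1.727638e-04
  |5.64|^4 * 0.4 = 1011.850652 * 0.4 = 404.740261
  |-3.11|^4 * 1.28 = 93.549518 * 1.28 = 119.743384
Step 3: Sum = 15341.223063
Step 4: ||f-g||_4 = (15341.223063)^(1/4) = 11.129227


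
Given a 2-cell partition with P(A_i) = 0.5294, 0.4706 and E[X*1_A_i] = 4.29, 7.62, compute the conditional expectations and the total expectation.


For each cell A_i: E[X|A_i] = E[X*1_A_i] / P(A_i)
Step 1: E[X|A_1] = 4.29 / 0.5294 = 8.103513
Step 2: E[X|A_2] = 7.62 / 0.4706 = 16.192095
Verification: E[X] = sum E[X*1_A_i] = 4.29 + 7.62 = 11.91


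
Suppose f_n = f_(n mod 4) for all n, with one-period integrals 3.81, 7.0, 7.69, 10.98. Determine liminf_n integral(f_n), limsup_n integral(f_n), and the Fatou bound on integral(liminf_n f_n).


The sequence (integral(f_n)) is periodic with period 4, repeating the values 3.81, 7.0, 7.69, 10.98 indefinitely.
Step 1: For a periodic sequence, every tail (a_m, a_(m+1), ...) contains all 4 period values infinitely often.
Step 2: Hence inf of every tail = min of the period values = min(3.81, 7.0, 7.69, 10.98) = 3.81.
        liminf_n integral(f_n) = sup over m of (inf of tail from m) = 3.81.
Step 3: Similarly sup of every tail = max of the period values = 10.98.
        limsup_n integral(f_n) = 10.98.
Step 4: Fatou's lemma: integral(liminf_n f_n) <= liminf_n integral(f_n) = 3.81.
        So the integral of the pointwise liminf is at most 3.81.


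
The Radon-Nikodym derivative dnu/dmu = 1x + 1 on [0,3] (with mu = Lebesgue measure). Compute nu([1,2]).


nu(A) = integral_A (dnu/dmu) dmu = integral_1^2 (1x + 1) dx
Step 1: Antiderivative F(x) = (1/2)x^2 + 1x
Step 2: F(2) = (1/2)*2^2 + 1*2 = 2 + 2 = 4
Step 3: F(1) = (1/2)*1^2 + 1*1 = 0.5 + 1 = 1.5
Step 4: nu([1,2]) = F(2) - F(1) = 4 - 1.5 = 2.5


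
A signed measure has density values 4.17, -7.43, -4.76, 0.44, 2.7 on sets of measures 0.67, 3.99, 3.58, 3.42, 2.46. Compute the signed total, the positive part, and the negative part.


Step 1: Compute signed measure on each set:
  Set 1: 4.17 * 0.67 = 2.7939
  Set 2: -7.43 * 3.99 = -29.6457
  Set 3: -4.76 * 3.58 = -17.0408
  Set 4: 0.44 * 3.42 = 1.5048
  Set 5: 2.7 * 2.46 = 6.642
Step 2: Total signed measure = (2.7939) + (-29.6457) + (-17.0408) + (1.5048) + (6.642)
     = -35.7458
Step 3: Positive part mu+(X) = sum of positive contributions = 10.9407
Step 4: Negative part mu-(X) = |sum of negative contributions| = 46.6865


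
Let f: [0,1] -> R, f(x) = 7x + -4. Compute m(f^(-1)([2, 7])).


f^(-1)([2, 7]) = {x : 2 <= 7x + -4 <= 7}
Solving: (2 - -4)/7 <= x <= (7 - -4)/7
= [0.857143, 1.571429]
Intersecting with [0,1]: [0.857143, 1]
Measure = 1 - 0.857143 = 0.142857


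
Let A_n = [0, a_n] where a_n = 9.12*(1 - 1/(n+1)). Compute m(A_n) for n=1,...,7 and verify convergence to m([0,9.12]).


By continuity of measure from below: if A_n increases to A, then m(A_n) -> m(A).
Here A = [0, 9.12], so m(A) = 9.12
Step 1: a_1 = 9.12*(1 - 1/2) = 4.56, m(A_1) = 4.56
Step 2: a_2 = 9.12*(1 - 1/3) = 6.08, m(A_2) = 6.08
Step 3: a_3 = 9.12*(1 - 1/4) = 6.84, m(A_3) = 6.84
Step 4: a_4 = 9.12*(1 - 1/5) = 7.296, m(A_4) = 7.296
Step 5: a_5 = 9.12*(1 - 1/6) = 7.6, m(A_5) = 7.6
Step 6: a_6 = 9.12*(1 - 1/7) = 7.8171, m(A_6) = 7.8171
Step 7: a_7 = 9.12*(1 - 1/8) = 7.98, m(A_7) = 7.98
Limit: m(A_n) -> m([0,9.12]) = 9.12


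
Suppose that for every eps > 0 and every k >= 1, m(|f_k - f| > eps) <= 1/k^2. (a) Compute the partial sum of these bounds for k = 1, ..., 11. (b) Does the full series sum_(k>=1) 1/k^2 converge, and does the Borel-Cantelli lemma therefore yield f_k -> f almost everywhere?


Step 1: List the terms 1/k^2 for k = 1 to 11:
  k=1: 1
  k=2: 0.25
  k=3: 0.111111
  k=4: 0.0625
  k=5: 0.04
  k=6: 0.027778
  k=7: 0.020408
  k=8: 0.015625
  k=9: 0.012346
  k=10: 0.01
  k=11: 0.008264
Step 2: Partial sum = 1 + 0.25 + 0.111111 + 0.0625 + 0.04 + 0.027778 + 0.020408 + 0.015625 + 0.012346 + 0.01 + 0.008264
     = 1.558032
Step 3: The full series sum_(k>=1) 1/k^2 converges (p-series with p = 2 > 1; a constant multiple of a convergent series converges).
Step 4: Fix eps > 0. Since sum_k m(|f_k - f| > eps) < infinity, the Borel-Cantelli lemma gives
        m(limsup_k {|f_k - f| > eps}) = 0, i.e. for a.e. x, |f_k(x) - f(x)| <= eps for all large k.
        Applying this with eps = 1/j for j = 1, 2, ... and intersecting the countably many full-measure sets,
        for a.e. x we get limsup_k |f_k(x) - f(x)| <= 1/j for every j, hence f_k -> f almost everywhere.
Conclusion: series converges; Borel-Cantelli yields f_k -> f a.e.


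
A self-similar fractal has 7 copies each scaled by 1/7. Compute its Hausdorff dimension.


For a self-similar set with N copies scaled by 1/r:
dim_H = log(N)/log(r) = log(7)/log(7)
= 1.94591/1.94591
= 1


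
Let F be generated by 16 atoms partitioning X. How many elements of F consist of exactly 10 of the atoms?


Each element of F is a union of some subset of the 16 atoms.
Elements that are unions of exactly 10 atoms correspond to 10-element subsets of the 16 atoms.
Count = C(16, 10) = 16! / (10! * 6!) = 8008.


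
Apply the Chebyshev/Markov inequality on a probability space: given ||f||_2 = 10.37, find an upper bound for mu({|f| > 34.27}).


Chebyshev/Markov inequality: mu(|f| > eps) <= (||f||_p / eps)^p
Step 1: ||f||_2 / eps = 10.37 / 34.27 = 0.302597
Step 2: Raise to power p = 2:
  (0.302597)^2 = 0.091565
Step 3: Therefore mu(|f| > 34.27) <= 0.091565


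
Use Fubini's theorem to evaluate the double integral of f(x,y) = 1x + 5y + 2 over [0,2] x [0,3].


By Fubini, integrate in x first, then y.
Step 1: Fix y, integrate over x in [0,2]:
  integral(1x + 5y + 2, x=0..2)
  = 1*(2^2 - 0^2)/2 + (5y + 2)*(2 - 0)
  = 2 + (5y + 2)*2
  = 2 + 10y + 4
  = 6 + 10y
Step 2: Integrate over y in [0,3]:
  integral(6 + 10y, y=0..3)
  = 6*3 + 10*(3^2 - 0^2)/2
  = 18 + 45
  = 63


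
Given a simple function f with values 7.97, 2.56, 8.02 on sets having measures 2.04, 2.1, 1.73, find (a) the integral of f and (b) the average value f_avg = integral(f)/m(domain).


Step 1: Integral = sum(value_i * measure_i)
= 7.97*2.04 + 2.56*2.1 + 8.02*1.73
= 16.2588 + 5.376 + 13.8746
= 35.5094
Step 2: Total measure of domain = 2.04 + 2.1 + 1.73 = 5.87
Step 3: Average value = 35.5094 / 5.87 = 6.049302


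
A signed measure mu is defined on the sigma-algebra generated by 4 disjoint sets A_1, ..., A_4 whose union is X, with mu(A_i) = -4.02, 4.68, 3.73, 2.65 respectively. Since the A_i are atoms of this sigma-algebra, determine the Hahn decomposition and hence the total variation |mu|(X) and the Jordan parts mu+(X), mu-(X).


Step 1: Every measurable set is a union of atoms (the cells / points), so a Hahn decomposition is
  obtained by grouping atoms by sign: P = union of atoms with mu > 0, N = union of the remaining atoms.
  Atoms in P (indices): 2, 3, 4;  atoms in N (indices): 1
  Positive values: 4.68, 3.73, 2.65
  Negative values: -4.02
Step 2: mu+(X) = mu(P) = sum of positive atom values = 11.06
Step 3: mu-(X) = -mu(N) = sum of |negative atom values| = 4.02
Step 4: |mu|(X) = mu+(X) + mu-(X) = 11.06 + 4.02 = 15.08


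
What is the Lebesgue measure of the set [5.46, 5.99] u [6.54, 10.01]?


For pairwise disjoint intervals, m(union) = sum of lengths.
= (5.99 - 5.46) + (10.01 - 6.54)
= 0.53 + 3.47
= 4


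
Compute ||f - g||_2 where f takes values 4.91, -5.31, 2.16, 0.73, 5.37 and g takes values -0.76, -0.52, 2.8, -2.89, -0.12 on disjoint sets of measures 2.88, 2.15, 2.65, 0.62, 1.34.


Step 1: Compute differences f_i - g_i:
  4.91 - -0.76 = 5.67
  -5.31 - -0.52 = -4.79
  2.16 - 2.8 = -0.64
  0.73 - -2.89 = 3.62
  5.37 - -0.12 = 5.49
Step 2: Compute |diff|^2 * measure for each set:
  |5.67|^2 * 2.88 = 32.1489 * 2.88 = 92.588832
  |-4.79|^2 * 2.15 = 22.9441 * 2.15 = 49.329815
  |-0.64|^2 * 2.65 = 0.4096 * 2.65 = 1.08544
  |3.62|^2 * 0.62 = 13.1044 * 0.62 = 8.124728
  |5.49|^2 * 1.34 = 30.1401 * 1.34 = 40.387734
Step 3: Sum = 191.516549
Step 4: ||f-g||_2 = (191.516549)^(1/2) = 13.83895


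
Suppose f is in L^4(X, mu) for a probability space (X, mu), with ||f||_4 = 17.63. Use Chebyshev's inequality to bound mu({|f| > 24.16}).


Chebyshev/Markov inequality: mu(|f| > eps) <= (||f||_p / eps)^p
Step 1: ||f||_4 / eps = 17.63 / 24.16 = 0.729719
Step 2: Raise to power p = 4:
  (0.729719)^4 = 0.283545
Step 3: Therefore mu(|f| > 24.16) <= 0.283545


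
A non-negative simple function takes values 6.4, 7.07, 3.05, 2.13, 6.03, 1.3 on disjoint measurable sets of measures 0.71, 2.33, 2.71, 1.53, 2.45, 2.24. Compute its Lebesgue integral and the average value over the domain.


Step 1: Integral = sum(value_i * measure_i)
= 6.4*0.71 + 7.07*2.33 + 3.05*2.71 + 2.13*1.53 + 6.03*2.45 + 1.3*2.24
= 4.544 + 16.4731 + 8.2655 + 3.2589 + 14.7735 + 2.912
= 50.227
Step 2: Total measure of domain = 0.71 + 2.33 + 2.71 + 1.53 + 2.45 + 2.24 = 11.97
Step 3: Average value = 50.227 / 11.97 = 4.196074


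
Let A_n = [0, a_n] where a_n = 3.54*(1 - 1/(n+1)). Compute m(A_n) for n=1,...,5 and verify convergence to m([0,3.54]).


By continuity of measure from below: if A_n increases to A, then m(A_n) -> m(A).
Here A = [0, 3.54], so m(A) = 3.54
Step 1: a_1 = 3.54*(1 - 1/2) = 1.77, m(A_1) = 1.77
Step 2: a_2 = 3.54*(1 - 1/3) = 2.36, m(A_2) = 2.36
Step 3: a_3 = 3.54*(1 - 1/4) = 2.655, m(A_3) = 2.655
Step 4: a_4 = 3.54*(1 - 1/5) = 2.832, m(A_4) = 2.832
Step 5: a_5 = 3.54*(1 - 1/6) = 2.95, m(A_5) = 2.95
Limit: m(A_n) -> m([0,3.54]) = 3.54


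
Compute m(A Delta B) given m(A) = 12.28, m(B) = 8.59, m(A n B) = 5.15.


m(A Delta B) = m(A) + m(B) - 2*m(A n B)
= 12.28 + 8.59 - 2*5.15
= 12.28 + 8.59 - 10.3
= 10.57


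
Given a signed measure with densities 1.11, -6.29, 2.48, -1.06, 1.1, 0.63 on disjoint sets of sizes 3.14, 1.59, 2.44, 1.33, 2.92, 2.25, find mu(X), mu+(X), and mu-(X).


Step 1: Compute signed measure on each set:
  Set 1: 1.11 * 3.14 = 3.4854
  Set 2: -6.29 * 1.59 = -10.0011
  Set 3: 2.48 * 2.44 = 6.0512
  Set 4: -1.06 * 1.33 = -1.4098
  Set 5: 1.1 * 2.92 = 3.212
  Set 6: 0.63 * 2.25 = 1.4175
Step 2: Total signed measure = (3.4854) + (-10.0011) + (6.0512) + (-1.4098) + (3.212) + (1.4175)
     = 2.7552
Step 3: Positive part mu+(X) = sum of positive contributions = 14.1661
Step 4: Negative part mu-(X) = |sum of negative contributions| = 11.4109


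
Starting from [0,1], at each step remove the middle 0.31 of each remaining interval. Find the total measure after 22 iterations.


Step 1: At each step, fraction remaining = 1 - 0.31 = 0.69
Step 2: After 22 steps, measure = (0.69)^22
Result = 2.848918e-04


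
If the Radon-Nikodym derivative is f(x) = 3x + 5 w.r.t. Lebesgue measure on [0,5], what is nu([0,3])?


nu(A) = integral_A (dnu/dmu) dmu = integral_0^3 (3x + 5) dx
Step 1: Antiderivative F(x) = (3/2)x^2 + 5x
Step 2: F(3) = (3/2)*3^2 + 5*3 = 13.5 + 15 = 28.5
Step 3: F(0) = (3/2)*0^2 + 5*0 = 0.0 + 0 = 0.0
Step 4: nu([0,3]) = F(3) - F(0) = 28.5 - 0.0 = 28.5


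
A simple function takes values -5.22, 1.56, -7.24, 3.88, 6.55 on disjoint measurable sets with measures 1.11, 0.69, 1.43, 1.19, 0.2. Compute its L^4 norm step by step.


Step 1: Compute |f_i|^4 for each value:
  |-5.22|^4 = 742.475303
  |1.56|^4 = 5.922409
  |-7.24|^4 = 2747.60479
  |3.88|^4 = 226.634959
  |6.55|^4 = 1840.624506
Step 2: Multiply by measures and sum:
  742.475303 * 1.11 = 824.147586
  5.922409 * 0.69 = 4.086462
  2747.60479 * 1.43 = 3929.074849
  226.634959 * 1.19 = 269.695602
  1840.624506 * 0.2 = 368.124901
Sum = 824.147586 + 4.086462 + 3929.074849 + 269.695602 + 368.124901 = 5395.1294
Step 3: Take the p-th root:
||f||_4 = (5395.1294)^(1/4) = 8.570388
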